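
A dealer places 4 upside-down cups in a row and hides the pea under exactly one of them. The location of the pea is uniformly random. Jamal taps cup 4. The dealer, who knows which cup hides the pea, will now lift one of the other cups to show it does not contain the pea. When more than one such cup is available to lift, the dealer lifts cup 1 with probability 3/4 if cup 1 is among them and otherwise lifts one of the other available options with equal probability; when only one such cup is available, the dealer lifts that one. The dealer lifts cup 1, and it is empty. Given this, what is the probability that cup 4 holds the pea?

Apply Bayes' rule, conditioning on where the pea actually is.
If it is under cup 1 (prior 1/4): the dealer opened cup 1, so this case is ruled out; weight (1/4)·0 = 0.
If it is under any of cups 2, 3, and 4 (prior 1/4 each): cup 1 is available, opened with probability 3/4; weight (1/4)·(3/4) = 3/16 each.
The weights sum to 9/16.
So P(the pea under cup 4 | the dealer opened cup 1) = (3/16) / (9/16) = 1/3.

1/3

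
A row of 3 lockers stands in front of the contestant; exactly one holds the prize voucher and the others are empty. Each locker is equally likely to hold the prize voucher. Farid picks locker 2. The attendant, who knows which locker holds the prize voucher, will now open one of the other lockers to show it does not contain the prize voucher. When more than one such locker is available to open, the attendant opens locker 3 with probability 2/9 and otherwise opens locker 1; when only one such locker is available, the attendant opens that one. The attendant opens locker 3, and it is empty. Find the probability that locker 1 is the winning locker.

Apply Bayes' rule, conditioning on where the prize voucher actually is.
If it is in locker 1 (prior 1/3): only locker 3 is available, probability 1; weight (1/3)·1 = 1/3.
If it is in locker 2 (prior 1/3): locker 3 is available, opened with probability 2/9; weight (1/3)·(2/9) = 2/27.
If it is in locker 3 (prior 1/3): the attendant opened locker 3, so this case is ruled out; weight (1/3)·0 = 0.
The weights sum to 11/27.
So P(the prize voucher in locker 1 | the attendant opened locker 3) = (1/3) / (11/27) = 9/11.

9/11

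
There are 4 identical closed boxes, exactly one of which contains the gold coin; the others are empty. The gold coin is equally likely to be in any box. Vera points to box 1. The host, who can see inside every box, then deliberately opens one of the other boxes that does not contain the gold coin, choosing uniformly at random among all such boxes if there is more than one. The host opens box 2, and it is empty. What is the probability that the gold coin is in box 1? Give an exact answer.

1/4

Condition on the true location of the gold coin.
If it is in box 1 (prior 1/4): the host has 3 equally likely choices, so probability 1/3; weight (1/4)·(1/3) = 1/12.
If it is in box 2 (prior 1/4): the host opened box 2, so this case is ruled out; weight (1/4)·0 = 0.
If it is in either of boxes 3 and 4 (prior 1/4 each): the host has 2 equally likely choices, so probability 1/2; weight (1/4)·(1/2) = 1/8 each.
The weights sum to 1/3.
So P(the gold coin in box 1 | the host opened box 2) = (1/12) / (1/3) = 1/4.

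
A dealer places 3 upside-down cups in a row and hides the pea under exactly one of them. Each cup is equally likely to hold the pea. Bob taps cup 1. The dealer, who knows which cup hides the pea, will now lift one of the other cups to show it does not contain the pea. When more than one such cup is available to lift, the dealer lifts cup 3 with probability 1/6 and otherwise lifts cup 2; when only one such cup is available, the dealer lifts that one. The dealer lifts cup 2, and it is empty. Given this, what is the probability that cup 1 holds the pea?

Consider each possible location of the pea in turn.
If it is under cup 1 (prior 1/3): cup 3 is available but not opened, probability 5/6; weight (1/3)·(5/6) = 5/18.
If it is under cup 2 (prior 1/3): the dealer opened cup 2, so this case is ruled out; weight (1/3)·0 = 0.
If it is under cup 3 (prior 1/3): only cup 2 is available, probability 1; weight (1/3)·1 = 1/3.
The weights sum to 11/18.
So P(the pea under cup 1 | the dealer opened cup 2) = (5/18) / (11/18) = 5/11.

5/11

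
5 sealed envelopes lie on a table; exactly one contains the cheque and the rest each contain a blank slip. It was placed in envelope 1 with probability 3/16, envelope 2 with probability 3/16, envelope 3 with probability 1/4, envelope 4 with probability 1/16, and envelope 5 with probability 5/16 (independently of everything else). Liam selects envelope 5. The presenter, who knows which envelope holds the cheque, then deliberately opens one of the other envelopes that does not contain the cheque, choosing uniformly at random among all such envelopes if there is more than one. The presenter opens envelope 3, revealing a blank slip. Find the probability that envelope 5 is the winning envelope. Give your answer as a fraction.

Condition on the true location of the cheque.
If it is in either of envelopes 1 and 2 (prior 3/16 each): the presenter has 3 equally likely choices, so probability 1/3; weight (3/16)·(1/3) = 1/16 each.
If it is in envelope 3 (prior 1/4): the presenter opened envelope 3, so this case is ruled out; weight (1/4)·0 = 0.
If it is in envelope 4 (prior 1/16): the presenter has 3 equally likely choices, so probability 1/3; weight (1/16)·(1/3) = 1/48.
If it is in envelope 5 (prior 5/16): the presenter has 4 equally likely choices, so probability 1/4; weight (5/16)·(1/4) = 5/64.
The weights sum to 43/192.
So P(the cheque in envelope 5 | the presenter opened envelope 3) = (5/64) / (43/192) = 15/43.

15/43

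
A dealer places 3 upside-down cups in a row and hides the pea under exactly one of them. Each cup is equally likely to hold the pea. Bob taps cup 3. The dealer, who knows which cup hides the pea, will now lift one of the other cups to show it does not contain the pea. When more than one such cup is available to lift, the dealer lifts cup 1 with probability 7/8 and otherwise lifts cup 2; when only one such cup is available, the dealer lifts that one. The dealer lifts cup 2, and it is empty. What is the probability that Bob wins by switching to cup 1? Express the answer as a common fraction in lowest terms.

8/9

Condition on the true location of the pea.
If it is under cup 1 (prior 1/3): only cup 2 is available, probability 1; weight (1/3)·1 = 1/3.
If it is under cup 2 (prior 1/3): the dealer opened cup 2, so this case is ruled out; weight (1/3)·0 = 0.
If it is under cup 3 (prior 1/3): cup 1 is available but not opened, probability 1/8; weight (1/3)·(1/8) = 1/24.
The weights sum to 3/8.
So P(the pea under cup 1 | the dealer opened cup 2) = (1/3) / (3/8) = 8/9.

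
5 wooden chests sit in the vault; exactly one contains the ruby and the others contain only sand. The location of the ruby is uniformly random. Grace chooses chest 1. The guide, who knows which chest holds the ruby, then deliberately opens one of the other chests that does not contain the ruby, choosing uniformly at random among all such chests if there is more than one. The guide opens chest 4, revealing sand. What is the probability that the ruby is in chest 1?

Condition on the true location of the ruby.
If it is in chest 1 (prior 1/5): the guide has 4 equally likely choices, so probability 1/4; weight (1/5)·(1/4) = 1/20.
If it is in any of chests 2, 3, and 5 (prior 1/5 each): the guide has 3 equally likely choices, so probability 1/3; weight (1/5)·(1/3) = 1/15 each.
If it is in chest 4 (prior 1/5): the guide opened chest 4, so this case is ruled out; weight (1/5)·0 = 0.
The weights sum to 1/4.
So P(the ruby in chest 1 | the guide opened chest 4) = (1/20) / (1/4) = 1/5.

1/5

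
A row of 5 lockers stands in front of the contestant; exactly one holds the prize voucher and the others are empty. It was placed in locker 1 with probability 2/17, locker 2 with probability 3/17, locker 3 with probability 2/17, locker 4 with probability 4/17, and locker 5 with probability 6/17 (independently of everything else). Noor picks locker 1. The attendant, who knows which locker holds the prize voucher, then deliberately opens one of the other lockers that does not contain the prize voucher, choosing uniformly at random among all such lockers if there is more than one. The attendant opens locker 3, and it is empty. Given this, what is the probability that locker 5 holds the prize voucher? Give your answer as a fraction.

Condition on the true location of the prize voucher.
If it is in locker 1 (prior 2/17): the attendant has 4 equally likely choices, so probability 1/4; weight (2/17)·(1/4) = 1/34.
If it is in locker 2 (prior 3/17): the attendant has 3 equally likely choices, so probability 1/3; weight (3/17)·(1/3) = 1/17.
If it is in locker 3 (prior 2/17): the attendant opened locker 3, so this case is ruled out; weight (2/17)·0 = 0.
If it is in locker 4 (prior 4/17): the attendant has 3 equally likely choices, so probability 1/3; weight (4/17)·(1/3) = 4/51.
If it is in locker 5 (prior 6/17): the attendant has 3 equally likely choices, so probability 1/3; weight (6/17)·(1/3) = 2/17.
The weights sum to 29/102.
So P(the prize voucher in locker 5 | the attendant opened locker 3) = (2/17) / (29/102) = 12/29.

12/29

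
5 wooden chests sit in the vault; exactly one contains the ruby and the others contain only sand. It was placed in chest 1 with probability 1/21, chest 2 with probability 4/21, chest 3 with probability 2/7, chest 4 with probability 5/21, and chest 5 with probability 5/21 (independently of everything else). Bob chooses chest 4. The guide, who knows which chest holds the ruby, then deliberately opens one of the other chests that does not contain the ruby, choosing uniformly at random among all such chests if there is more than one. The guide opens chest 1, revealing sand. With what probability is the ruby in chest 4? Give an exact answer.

Consider each possible location of the ruby in turn.
If it is in chest 1 (prior 1/21): the guide opened chest 1, so this case is ruled out; weight (1/21)·0 = 0.
If it is in chest 2 (prior 4/21): the guide has 3 equally likely choices, so probability 1/3; weight (4/21)·(1/3) = 4/63.
If it is in chest 3 (prior 2/7): the guide has 3 equally likely choices, so probability 1/3; weight (2/7)·(1/3) = 2/21.
If it is in chest 4 (prior 5/21): the guide has 4 equally likely choices, so probability 1/4; weight (5/21)·(1/4) = 5/84.
If it is in chest 5 (prior 5/21): the guide has 3 equally likely choices, so probability 1/3; weight (5/21)·(1/3) = 5/63.
The weights sum to 25/84.
So P(the ruby in chest 4 | the guide opened chest 1) = (5/84) / (25/84) = 1/5.

1/5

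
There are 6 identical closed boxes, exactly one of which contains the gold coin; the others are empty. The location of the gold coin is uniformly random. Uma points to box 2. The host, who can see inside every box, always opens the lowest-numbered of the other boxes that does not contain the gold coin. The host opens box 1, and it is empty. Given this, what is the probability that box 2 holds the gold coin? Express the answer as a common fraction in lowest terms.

1/5

Condition on the true location of the gold coin.
If it is in box 1 (prior 1/6): the host opened box 1, so this case is ruled out; weight (1/6)·0 = 0.
If it is in any of boxes 2, 3, 4, 5, and 6 (prior 1/6 each): box 1 is the lowest-numbered option available, probability 1; weight (1/6)·1 = 1/6 each.
The weights sum to 5/6.
So P(the gold coin in box 2 | the host opened box 1) = (1/6) / (5/6) = 1/5.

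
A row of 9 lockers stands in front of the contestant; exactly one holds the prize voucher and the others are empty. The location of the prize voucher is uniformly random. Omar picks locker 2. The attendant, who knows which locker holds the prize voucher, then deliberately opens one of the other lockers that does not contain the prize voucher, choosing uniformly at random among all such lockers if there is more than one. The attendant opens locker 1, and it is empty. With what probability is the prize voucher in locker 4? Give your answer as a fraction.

Condition on the true location of the prize voucher.
If it is in locker 1 (prior 1/9): the attendant opened locker 1, so this case is ruled out; weight (1/9)·0 = 0.
If it is in locker 2 (prior 1/9): the attendant has 8 equally likely choices, so probability 1/8; weight (1/9)·(1/8) = 1/72.
If it is in any of lockers 3, 4, 5, 6, 7, 8, and 9 (prior 1/9 each): the attendant has 7 equally likely choices, so probability 1/7; weight (1/9)·(1/7) = 1/63 each.
The weights sum to 1/8.
So P(the prize voucher in locker 4 | the attendant opened locker 1) = (1/63) / (1/8) = 8/63.

8/63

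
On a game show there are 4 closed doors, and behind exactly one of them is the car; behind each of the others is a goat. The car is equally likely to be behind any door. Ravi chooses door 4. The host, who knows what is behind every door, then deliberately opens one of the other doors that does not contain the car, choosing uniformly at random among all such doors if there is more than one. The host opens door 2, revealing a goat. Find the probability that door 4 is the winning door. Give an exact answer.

Condition on the true location of the car.
If it is behind either of doors 1 and 3 (prior 1/4 each): the host has 2 equally likely choices, so probability 1/2; weight (1/4)·(1/2) = 1/8 each.
If it is behind door 2 (prior 1/4): the host opened door 2, so this case is ruled out; weight (1/4)·0 = 0.
If it is behind door 4 (prior 1/4): the host has 3 equally likely choices, so probability 1/3; weight (1/4)·(1/3) = 1/12.
The weights sum to 1/3.
So P(the car behind door 4 | the host opened door 2) = (1/12) / (1/3) = 1/4.

1/4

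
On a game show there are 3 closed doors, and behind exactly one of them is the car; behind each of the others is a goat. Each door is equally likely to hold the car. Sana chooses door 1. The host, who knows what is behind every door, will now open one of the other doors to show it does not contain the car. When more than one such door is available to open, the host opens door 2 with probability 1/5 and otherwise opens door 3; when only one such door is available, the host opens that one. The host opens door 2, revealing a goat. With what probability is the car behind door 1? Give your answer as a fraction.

1/6

Condition on the true location of the car.
If it is behind door 1 (prior 1/3): door 2 is available, opened with probability 1/5; weight (1/3)·(1/5) = 1/15.
If it is behind door 2 (prior 1/3): the host opened door 2, so this case is ruled out; weight (1/3)·0 = 0.
If it is behind door 3 (prior 1/3): only door 2 is available, probability 1; weight (1/3)·1 = 1/3.
The weights sum to 2/5.
So P(the car behind door 1 | the host opened door 2) = (1/15) / (2/5) = 1/6.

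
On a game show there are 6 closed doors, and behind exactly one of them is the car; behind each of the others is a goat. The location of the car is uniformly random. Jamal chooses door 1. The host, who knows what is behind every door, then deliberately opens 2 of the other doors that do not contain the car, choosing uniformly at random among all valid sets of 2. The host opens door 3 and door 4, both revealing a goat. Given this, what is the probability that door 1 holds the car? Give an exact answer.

Condition on the true location of the car.
If it is behind door 1 (prior 1/6): the host has 10 equally likely choices, so probability 1/10; weight (1/6)·(1/10) = 1/60.
If it is behind any of doors 2, 5, and 6 (prior 1/6 each): the host has 6 equally likely choices, so probability 1/6; weight (1/6)·(1/6) = 1/36 each.
If it is behind either of doors 3 and 4 (prior 1/6 each): that door was opened and seen not to hold the prize — ruled out; weight (1/6)·0 = 0 each.
The weights sum to 1/10.
So P(the car behind door 1 | the host opened door 3 and door 4) = (1/60) / (1/10) = 1/6.

1/6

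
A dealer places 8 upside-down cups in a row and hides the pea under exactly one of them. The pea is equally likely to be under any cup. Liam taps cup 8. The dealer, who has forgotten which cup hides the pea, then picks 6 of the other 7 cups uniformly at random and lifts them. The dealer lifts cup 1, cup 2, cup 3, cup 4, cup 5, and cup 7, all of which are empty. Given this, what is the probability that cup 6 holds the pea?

Apply Bayes' rule, conditioning on where the pea actually is.
If it is under any of cups 1, 2, 3, 4, 5, and 7 (prior 1/8 each): that cup was opened and seen not to hold the prize — ruled out; weight (1/8)·0 = 0 each.
If it is under either of cups 6 and 8 (prior 1/8 each): the dealer picks exactly this set with probability 1/7 regardless, and none is the prize; weight (1/8)·(1/7) = 1/56 each.
The weights sum to 1/28.
So P(the pea under cup 6 | the dealer opened cup 1, cup 2, cup 3, cup 4, cup 5, and cup 7) = (1/56) / (1/28) = 1/2.

1/2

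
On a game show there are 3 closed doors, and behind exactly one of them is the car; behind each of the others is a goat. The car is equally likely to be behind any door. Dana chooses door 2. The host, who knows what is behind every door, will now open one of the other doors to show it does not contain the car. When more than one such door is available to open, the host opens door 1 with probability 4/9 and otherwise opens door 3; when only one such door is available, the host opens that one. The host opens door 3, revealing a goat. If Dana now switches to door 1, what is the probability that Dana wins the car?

Condition on the true location of the car.
If it is behind door 1 (prior 1/3): only door 3 is available, probability 1; weight (1/3)·1 = 1/3.
If it is behind door 2 (prior 1/3): door 1 is available but not opened, probability 5/9; weight (1/3)·(5/9) = 5/27.
If it is behind door 3 (prior 1/3): the host opened door 3, so this case is ruled out; weight (1/3)·0 = 0.
The weights sum to 14/27.
So P(the car behind door 1 | the host opened door 3) = (1/3) / (14/27) = 9/14.

9/14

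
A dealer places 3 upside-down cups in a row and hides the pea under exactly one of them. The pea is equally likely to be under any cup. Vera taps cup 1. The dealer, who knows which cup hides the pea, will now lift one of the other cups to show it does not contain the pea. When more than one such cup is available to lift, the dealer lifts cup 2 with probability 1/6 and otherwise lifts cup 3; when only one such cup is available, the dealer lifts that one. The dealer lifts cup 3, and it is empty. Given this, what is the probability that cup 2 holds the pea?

6/11

Apply Bayes' rule, conditioning on where the pea actually is.
If it is under cup 1 (prior 1/3): cup 2 is available but not opened, probability 5/6; weight (1/3)·(5/6) = 5/18.
If it is under cup 2 (prior 1/3): only cup 3 is available, probability 1; weight (1/3)·1 = 1/3.
If it is under cup 3 (prior 1/3): the dealer opened cup 3, so this case is ruled out; weight (1/3)·0 = 0.
The weights sum to 11/18.
So P(the pea under cup 2 | the dealer opened cup 3) = (1/3) / (11/18) = 6/11.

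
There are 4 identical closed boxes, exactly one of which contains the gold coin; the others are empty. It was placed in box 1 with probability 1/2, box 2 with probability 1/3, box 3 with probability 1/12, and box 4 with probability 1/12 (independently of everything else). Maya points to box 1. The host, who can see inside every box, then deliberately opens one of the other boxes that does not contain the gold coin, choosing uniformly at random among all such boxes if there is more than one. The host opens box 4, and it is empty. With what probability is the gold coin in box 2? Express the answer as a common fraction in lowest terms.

Apply Bayes' rule, conditioning on where the gold coin actually is.
If it is in box 1 (prior 1/2): the host has 3 equally likely choices, so probability 1/3; weight (1/2)·(1/3) = 1/6.
If it is in box 2 (prior 1/3): the host has 2 equally likely choices, so probability 1/2; weight (1/3)·(1/2) = 1/6.
If it is in box 3 (prior 1/12): the host has 2 equally likely choices, so probability 1/2; weight (1/12)·(1/2) = 1/24.
If it is in box 4 (prior 1/12): the host opened box 4, so this case is ruled out; weight (1/12)·0 = 0.
The weights sum to 3/8.
So P(the gold coin in box 2 | the host opened box 4) = (1/6) / (3/8) = 4/9.

4/9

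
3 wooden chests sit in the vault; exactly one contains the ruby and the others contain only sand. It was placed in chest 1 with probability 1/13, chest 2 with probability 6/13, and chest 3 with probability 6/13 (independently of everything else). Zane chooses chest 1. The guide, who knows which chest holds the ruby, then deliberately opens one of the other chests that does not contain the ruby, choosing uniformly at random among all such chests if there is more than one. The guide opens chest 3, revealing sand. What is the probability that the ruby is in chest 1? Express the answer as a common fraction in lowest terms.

1/13

Apply Bayes' rule, conditioning on where the ruby actually is.
If it is in chest 1 (prior 1/13): the guide has 2 equally likely choices, so probability 1/2; weight (1/13)·(1/2) = 1/26.
If it is in chest 2 (prior 6/13): the guide has no choice, probability 1; weight (6/13)·1 = 6/13.
If it is in chest 3 (prior 6/13): the guide opened chest 3, so this case is ruled out; weight (6/13)·0 = 0.
The weights sum to 1/2.
So P(the ruby in chest 1 | the guide opened chest 3) = (1/26) / (1/2) = 1/13.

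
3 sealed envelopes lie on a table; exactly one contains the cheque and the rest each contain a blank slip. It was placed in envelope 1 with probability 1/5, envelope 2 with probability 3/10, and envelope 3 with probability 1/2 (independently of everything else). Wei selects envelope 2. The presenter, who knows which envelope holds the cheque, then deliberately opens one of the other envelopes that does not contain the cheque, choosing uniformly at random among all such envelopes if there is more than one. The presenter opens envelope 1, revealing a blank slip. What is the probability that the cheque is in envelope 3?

10/13

Consider each possible location of the cheque in turn.
If it is in envelope 1 (prior 1/5): the presenter opened envelope 1, so this case is ruled out; weight (1/5)·0 = 0.
If it is in envelope 2 (prior 3/10): the presenter has 2 equally likely choices, so probability 1/2; weight (3/10)·(1/2) = 3/20.
If it is in envelope 3 (prior 1/2): the presenter has no choice, probability 1; weight (1/2)·1 = 1/2.
The weights sum to 13/20.
So P(the cheque in envelope 3 | the presenter opened envelope 1) = (1/2) / (13/20) = 10/13.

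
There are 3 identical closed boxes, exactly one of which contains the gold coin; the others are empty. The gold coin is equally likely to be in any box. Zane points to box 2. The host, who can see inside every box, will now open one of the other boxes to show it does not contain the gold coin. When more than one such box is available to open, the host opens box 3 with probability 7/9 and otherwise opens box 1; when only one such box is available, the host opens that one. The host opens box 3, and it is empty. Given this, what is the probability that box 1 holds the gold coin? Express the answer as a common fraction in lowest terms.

Apply Bayes' rule, conditioning on where the gold coin actually is.
If it is in box 1 (prior 1/3): only box 3 is available, probability 1; weight (1/3)·1 = 1/3.
If it is in box 2 (prior 1/3): box 3 is available, opened with probability 7/9; weight (1/3)·(7/9) = 7/27.
If it is in box 3 (prior 1/3): the host opened box 3, so this case is ruled out; weight (1/3)·0 = 0.
The weights sum to 16/27.
So P(the gold coin in box 1 | the host opened box 3) = (1/3) / (16/27) = 9/16.

9/16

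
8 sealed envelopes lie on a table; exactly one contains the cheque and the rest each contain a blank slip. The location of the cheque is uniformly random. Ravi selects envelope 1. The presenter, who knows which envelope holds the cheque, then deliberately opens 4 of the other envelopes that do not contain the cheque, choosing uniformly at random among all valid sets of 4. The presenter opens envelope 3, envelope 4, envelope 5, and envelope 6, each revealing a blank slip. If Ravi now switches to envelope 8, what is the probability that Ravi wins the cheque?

Apply Bayes' rule, conditioning on where the cheque actually is.
If it is in envelope 1 (prior 1/8): the presenter has 35 equally likely choices, so probability 1/35; weight (1/8)·(1/35) = 1/280.
If it is in any of envelopes 2, 7, and 8 (prior 1/8 each): the presenter has 15 equally likely choices, so probability 1/15; weight (1/8)·(1/15) = 1/120 each.
If it is in any of envelopes 3, 4, 5, and 6 (prior 1/8 each): that envelope was opened and seen not to hold the prize — ruled out; weight (1/8)·0 = 0 each.
The weights sum to 1/35.
So P(the cheque in envelope 8 | the presenter opened envelope 3, envelope 4, envelope 5, and envelope 6) = (1/120) / (1/35) = 7/24.

7/24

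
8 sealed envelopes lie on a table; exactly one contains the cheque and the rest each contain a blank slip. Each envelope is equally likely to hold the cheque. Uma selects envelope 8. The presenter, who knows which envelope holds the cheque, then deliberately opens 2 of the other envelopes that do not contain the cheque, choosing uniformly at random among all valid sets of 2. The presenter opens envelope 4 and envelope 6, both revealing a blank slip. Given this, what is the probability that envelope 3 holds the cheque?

7/40

Apply Bayes' rule, conditioning on where the cheque actually is.
If it is in any of envelopes 1, 2, 3, 5, and 7 (prior 1/8 each): the presenter has 15 equally likely choices, so probability 1/15; weight (1/8)·(1/15) = 1/120 each.
If it is in either of envelopes 4 and 6 (prior 1/8 each): that envelope was opened and seen not to hold the prize — ruled out; weight (1/8)·0 = 0 each.
If it is in envelope 8 (prior 1/8): the presenter has 21 equally likely choices, so probability 1/21; weight (1/8)·(1/21) = 1/168.
The weights sum to 1/21.
So P(the cheque in envelope 3 | the presenter opened envelope 4 and envelope 6) = (1/120) / (1/21) = 7/40.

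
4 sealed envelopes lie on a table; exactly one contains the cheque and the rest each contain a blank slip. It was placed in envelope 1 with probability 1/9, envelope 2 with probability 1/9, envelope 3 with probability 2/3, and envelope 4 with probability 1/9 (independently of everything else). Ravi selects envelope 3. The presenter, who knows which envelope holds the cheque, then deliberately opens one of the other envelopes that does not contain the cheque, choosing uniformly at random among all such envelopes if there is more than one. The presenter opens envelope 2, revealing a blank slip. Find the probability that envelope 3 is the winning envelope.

2/3

Apply Bayes' rule, conditioning on where the cheque actually is.
If it is in either of envelopes 1 and 4 (prior 1/9 each): the presenter has 2 equally likely choices, so probability 1/2; weight (1/9)·(1/2) = 1/18 each.
If it is in envelope 2 (prior 1/9): the presenter opened envelope 2, so this case is ruled out; weight (1/9)·0 = 0.
If it is in envelope 3 (prior 2/3): the presenter has 3 equally likely choices, so probability 1/3; weight (2/3)·(1/3) = 2/9.
The weights sum to 1/3.
So P(the cheque in envelope 3 | the presenter opened envelope 2) = (2/9) / (1/3) = 2/3.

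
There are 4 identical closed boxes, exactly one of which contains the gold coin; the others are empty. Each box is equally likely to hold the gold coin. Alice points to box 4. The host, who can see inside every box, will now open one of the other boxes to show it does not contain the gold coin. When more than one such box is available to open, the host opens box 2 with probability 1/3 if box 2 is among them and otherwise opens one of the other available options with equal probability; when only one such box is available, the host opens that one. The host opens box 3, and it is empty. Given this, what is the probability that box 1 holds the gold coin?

4/9

Condition on the true location of the gold coin.
If it is in box 1 (prior 1/4): box 2 is available but not opened, probability 2/3; weight (1/4)·(2/3) = 1/6.
If it is in box 2 (prior 1/4): box 2 holds the prize so is unavailable; the host chooses uniformly among the 2 others, probability 1/2; weight (1/4)·(1/2) = 1/8.
If it is in box 3 (prior 1/4): the host opened box 3, so this case is ruled out; weight (1/4)·0 = 0.
If it is in box 4 (prior 1/4): box 2 is available but not opened; box 3 gets probability (1 − 1/3)/2 = 1/3; weight (1/4)·(1/3) = 1/12.
The weights sum to 3/8.
So P(the gold coin in box 1 | the host opened box 3) = (1/6) / (3/8) = 4/9.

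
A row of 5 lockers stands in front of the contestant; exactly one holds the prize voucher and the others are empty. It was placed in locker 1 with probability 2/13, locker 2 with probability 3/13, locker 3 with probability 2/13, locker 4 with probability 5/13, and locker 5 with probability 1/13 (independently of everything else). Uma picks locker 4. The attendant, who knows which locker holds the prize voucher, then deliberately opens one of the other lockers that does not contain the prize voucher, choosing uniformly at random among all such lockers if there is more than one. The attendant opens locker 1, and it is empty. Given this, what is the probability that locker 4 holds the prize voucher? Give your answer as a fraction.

5/13

Condition on the true location of the prize voucher.
If it is in locker 1 (prior 2/13): the attendant opened locker 1, so this case is ruled out; weight (2/13)·0 = 0.
If it is in locker 2 (prior 3/13): the attendant has 3 equally likely choices, so probability 1/3; weight (3/13)·(1/3) = 1/13.
If it is in locker 3 (prior 2/13): the attendant has 3 equally likely choices, so probability 1/3; weight (2/13)·(1/3) = 2/39.
If it is in locker 4 (prior 5/13): the attendant has 4 equally likely choices, so probability 1/4; weight (5/13)·(1/4) = 5/52.
If it is in locker 5 (prior 1/13): the attendant has 3 equally likely choices, so probability 1/3; weight (1/13)·(1/3) = 1/39.
The weights sum to 1/4.
So P(the prize voucher in locker 4 | the attendant opened locker 1) = (5/52) / (1/4) = 5/13.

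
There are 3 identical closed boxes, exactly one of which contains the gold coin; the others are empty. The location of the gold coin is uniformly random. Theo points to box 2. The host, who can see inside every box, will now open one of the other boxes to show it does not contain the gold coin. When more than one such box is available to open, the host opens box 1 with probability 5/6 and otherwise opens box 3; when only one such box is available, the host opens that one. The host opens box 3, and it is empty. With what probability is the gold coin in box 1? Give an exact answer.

Condition on the true location of the gold coin.
If it is in box 1 (prior 1/3): only box 3 is available, probability 1; weight (1/3)·1 = 1/3.
If it is in box 2 (prior 1/3): box 1 is available but not opened, probability 1/6; weight (1/3)·(1/6) = 1/18.
If it is in box 3 (prior 1/3): the host opened box 3, so this case is ruled out; weight (1/3)·0 = 0.
The weights sum to 7/18.
So P(the gold coin in box 1 | the host opened box 3) = (1/3) / (7/18) = 6/7.

6/7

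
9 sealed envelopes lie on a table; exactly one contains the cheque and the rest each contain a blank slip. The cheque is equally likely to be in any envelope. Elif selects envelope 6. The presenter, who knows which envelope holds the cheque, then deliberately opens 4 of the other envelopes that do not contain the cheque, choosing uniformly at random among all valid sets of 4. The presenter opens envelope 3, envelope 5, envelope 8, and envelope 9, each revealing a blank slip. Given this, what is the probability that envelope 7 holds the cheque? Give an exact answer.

2/9

Condition on the true location of the cheque.
If it is in any of envelopes 1, 2, 4, and 7 (prior 1/9 each): the presenter has 35 equally likely choices, so probability 1/35; weight (1/9)·(1/35) = 1/315 each.
If it is in any of envelopes 3, 5, 8, and 9 (prior 1/9 each): that envelope was opened and seen not to hold the prize — ruled out; weight (1/9)·0 = 0 each.
If it is in envelope 6 (prior 1/9): the presenter has 70 equally likely choices, so probability 1/70; weight (1/9)·(1/70) = 1/630.
The weights sum to 1/70.
So P(the cheque in envelope 7 | the presenter opened envelope 3, envelope 5, envelope 8, and envelope 9) = (1/315) / (1/70) = 2/9.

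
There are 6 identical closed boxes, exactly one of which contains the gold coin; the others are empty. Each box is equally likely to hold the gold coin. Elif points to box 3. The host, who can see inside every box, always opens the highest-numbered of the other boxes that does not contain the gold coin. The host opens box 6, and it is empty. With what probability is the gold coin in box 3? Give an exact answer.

1/5

Apply Bayes' rule, conditioning on where the gold coin actually is.
If it is in any of boxes 1, 2, 3, 4, and 5 (prior 1/6 each): box 6 is the highest-numbered option available, probability 1; weight (1/6)·1 = 1/6 each.
If it is in box 6 (prior 1/6): the host opened box 6, so this case is ruled out; weight (1/6)·0 = 0.
The weights sum to 5/6.
So P(the gold coin in box 3 | the host opened box 6) = (1/6) / (5/6) = 1/5.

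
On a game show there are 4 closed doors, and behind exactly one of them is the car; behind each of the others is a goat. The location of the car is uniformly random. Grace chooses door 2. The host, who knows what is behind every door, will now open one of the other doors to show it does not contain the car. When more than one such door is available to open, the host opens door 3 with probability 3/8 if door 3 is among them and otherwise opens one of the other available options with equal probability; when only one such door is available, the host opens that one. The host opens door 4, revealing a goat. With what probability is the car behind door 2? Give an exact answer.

5/23

Apply Bayes' rule, conditioning on where the car actually is.
If it is behind door 1 (prior 1/4): door 3 is available but not opened, probability 5/8; weight (1/4)·(5/8) = 5/32.
If it is behind door 2 (prior 1/4): door 3 is available but not opened; door 4 gets probability (1 − 3/8)/2 = 5/16; weight (1/4)·(5/16) = 5/64.
If it is behind door 3 (prior 1/4): door 3 holds the prize so is unavailable; the host chooses uniformly among the 2 others, probability 1/2; weight (1/4)·(1/2) = 1/8.
If it is behind door 4 (prior 1/4): the host opened door 4, so this case is ruled out; weight (1/4)·0 = 0.
The weights sum to 23/64.
So P(the car behind door 2 | the host opened door 4) = (5/64) / (23/64) = 5/23.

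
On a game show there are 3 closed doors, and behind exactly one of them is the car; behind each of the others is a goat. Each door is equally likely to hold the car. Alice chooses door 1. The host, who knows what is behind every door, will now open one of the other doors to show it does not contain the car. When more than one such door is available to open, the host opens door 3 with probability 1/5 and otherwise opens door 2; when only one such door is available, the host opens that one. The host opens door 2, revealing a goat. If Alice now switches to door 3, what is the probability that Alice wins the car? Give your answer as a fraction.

5/9

Consider each possible location of the car in turn.
If it is behind door 1 (prior 1/3): door 3 is available but not opened, probability 4/5; weight (1/3)·(4/5) = 4/15.
If it is behind door 2 (prior 1/3): the host opened door 2, so this case is ruled out; weight (1/3)·0 = 0.
If it is behind door 3 (prior 1/3): only door 2 is available, probability 1; weight (1/3)·1 = 1/3.
The weights sum to 3/5.
So P(the car behind door 3 | the host opened door 2) = (1/3) / (3/5) = 5/9.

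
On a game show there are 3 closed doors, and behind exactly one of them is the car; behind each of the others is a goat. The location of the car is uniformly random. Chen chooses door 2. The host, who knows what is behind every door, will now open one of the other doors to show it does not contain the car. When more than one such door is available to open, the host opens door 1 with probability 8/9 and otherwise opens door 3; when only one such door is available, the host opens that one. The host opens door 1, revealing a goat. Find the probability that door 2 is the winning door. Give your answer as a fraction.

8/17

Apply Bayes' rule, conditioning on where the car actually is.
If it is behind door 1 (prior 1/3): the host opened door 1, so this case is ruled out; weight (1/3)·0 = 0.
If it is behind door 2 (prior 1/3): door 1 is available, opened with probability 8/9; weight (1/3)·(8/9) = 8/27.
If it is behind door 3 (prior 1/3): only door 1 is available, probability 1; weight (1/3)·1 = 1/3.
The weights sum to 17/27.
So P(the car behind door 2 | the host opened door 1) = (8/27) / (17/27) = 8/17.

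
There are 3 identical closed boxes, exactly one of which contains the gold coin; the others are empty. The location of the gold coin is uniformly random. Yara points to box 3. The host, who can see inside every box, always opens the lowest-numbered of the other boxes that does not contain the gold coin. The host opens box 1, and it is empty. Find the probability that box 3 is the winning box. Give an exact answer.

1/2

Apply Bayes' rule, conditioning on where the gold coin actually is.
If it is in box 1 (prior 1/3): the host opened box 1, so this case is ruled out; weight (1/3)·0 = 0.
If it is in either of boxes 2 and 3 (prior 1/3 each): box 1 is the lowest-numbered option available, probability 1; weight (1/3)·1 = 1/3 each.
The weights sum to 2/3.
So P(the gold coin in box 3 | the host opened box 1) = (1/3) / (2/3) = 1/2.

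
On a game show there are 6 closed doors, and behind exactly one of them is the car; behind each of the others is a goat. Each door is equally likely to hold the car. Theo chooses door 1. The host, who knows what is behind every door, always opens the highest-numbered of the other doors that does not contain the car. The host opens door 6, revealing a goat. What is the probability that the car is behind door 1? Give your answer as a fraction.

Consider each possible location of the car in turn.
If it is behind any of doors 1, 2, 3, 4, and 5 (prior 1/6 each): door 6 is the highest-numbered option available, probability 1; weight (1/6)·1 = 1/6 each.
If it is behind door 6 (prior 1/6): the host opened door 6, so this case is ruled out; weight (1/6)·0 = 0.
The weights sum to 5/6.
So P(the car behind door 1 | the host opened door 6) = (1/6) / (5/6) = 1/5.

1/5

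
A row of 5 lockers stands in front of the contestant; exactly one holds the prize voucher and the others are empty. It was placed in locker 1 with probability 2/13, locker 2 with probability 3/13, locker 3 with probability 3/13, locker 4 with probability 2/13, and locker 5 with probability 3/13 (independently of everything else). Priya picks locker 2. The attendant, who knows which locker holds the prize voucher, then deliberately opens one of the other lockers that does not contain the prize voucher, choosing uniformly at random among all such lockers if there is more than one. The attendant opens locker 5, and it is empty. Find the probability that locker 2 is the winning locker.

9/37

Consider each possible location of the prize voucher in turn.
If it is in either of lockers 1 and 4 (prior 2/13 each): the attendant has 3 equally likely choices, so probability 1/3; weight (2/13)·(1/3) = 2/39 each.
If it is in locker 2 (prior 3/13): the attendant has 4 equally likely choices, so probability 1/4; weight (3/13)·(1/4) = 3/52.
If it is in locker 3 (prior 3/13): the attendant has 3 equally likely choices, so probability 1/3; weight (3/13)·(1/3) = 1/13.
If it is in locker 5 (prior 3/13): the attendant opened locker 5, so this case is ruled out; weight (3/13)·0 = 0.
The weights sum to 37/156.
So P(the prize voucher in locker 2 | the attendant opened locker 5) = (3/52) / (37/156) = 9/37.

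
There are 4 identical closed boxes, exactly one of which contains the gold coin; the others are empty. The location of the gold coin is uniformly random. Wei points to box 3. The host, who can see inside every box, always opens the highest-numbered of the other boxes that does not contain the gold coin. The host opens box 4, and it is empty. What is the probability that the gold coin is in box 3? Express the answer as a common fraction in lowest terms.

1/3

Consider each possible location of the gold coin in turn.
If it is in any of boxes 1, 2, and 3 (prior 1/4 each): box 4 is the highest-numbered option available, probability 1; weight (1/4)·1 = 1/4 each.
If it is in box 4 (prior 1/4): the host opened box 4, so this case is ruled out; weight (1/4)·0 = 0.
The weights sum to 3/4.
So P(the gold coin in box 3 | the host opened box 4) = (1/4) / (3/4) = 1/3.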